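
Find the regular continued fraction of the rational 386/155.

[2; 2, 25, 3]

Run the Euclidean algorithm on 386 and 155; the successive quotients are the partial quotients a_0, a_1, ... (each step inverts the fractional part left over by the previous one):
  386 = 2*155 + 76, so a_0 = 2.
  155 = 2*76 + 3, so a_1 = 2.
  76 = 25*3 + 1, so a_2 = 25.
  3 = 3*1 + 0, so a_3 = 3.
The remainder reaches 0 after 4 divisions, so the expansion has 4 partial quotients, read off in order.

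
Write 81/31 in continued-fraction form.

Run the Euclidean algorithm on 81 and 31; the successive quotients are the partial quotients a_0, a_1, ... (each step inverts the fractional part left over by the previous one):
  81 = 2*31 + 19, so a_0 = 2.
  31 = 1*19 + 12, so a_1 = 1.
  19 = 1*12 + 7, so a_2 = 1.
  12 = 1*7 + 5, so a_3 = 1.
  7 = 1*5 + 2, so a_4 = 1.
  5 = 2*2 + 1, so a_5 = 2.
  2 = 2*1 + 0, so a_6 = 2.
The remainder reaches 0 after 7 divisions, so the expansion has 7 partial quotients, read off in order.

[2; 1, 1, 1, 1, 2, 2]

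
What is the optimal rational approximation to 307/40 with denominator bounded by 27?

192/25

Expand x = 307/40 as a continued fraction with the Euclidean algorithm:
  307 = 7*40 + 27, so a_0 = 7.
  40 = 1*27 + 13, so a_1 = 1.
  27 = 2*13 + 1, so a_2 = 2.
  13 = 13*1 + 0, so a_3 = 13.
so x = [7; 1, 2, 13].
Convergents (p_i = a_i*p_{i-1} + p_{i-2}, q_i = a_i*q_{i-1} + q_{i-2} with p_{-2}=0, p_{-1}=1, q_{-2}=1, q_{-1}=0), until the denominator exceeds 27:
  i=0: a_0=7, p_0 = 7*1 + 0 = 7, q_0 = 7*0 + 1 = 1.
  i=1: a_1=1, p_1 = 1*7 + 1 = 8, q_1 = 1*1 + 0 = 1.
  i=2: a_2=2, p_2 = 2*8 + 7 = 23, q_2 = 2*1 + 1 = 3.
  i=3: a_3=13, p_3 = 13*23 + 8 = 307, q_3 = 13*3 + 1 = 40.
q_3 = 40 > 27, so the last convergent with denominator <= 27 is p_2/q_2 = 23/3.
The closest fraction with denominator <= 27 is either p_2/q_2 or the intermediate fraction (k*p_2 + p_1)/(k*q_2 + q_1) with the largest k >= 1 whose denominator stays <= 27; these approach x as k grows, and every other convergent or intermediate fraction in range is farther away.
Largest k: floor((27 - q_1)/q_2) = floor((27 - 1)/3) = 8.
That gives (8*23 + 8)/(8*3 + 1) = 192/25.
Compare the errors: |x - 23/3| = |307*3 - 23*40|/(40*3) = 1/120, and |x - 192/25| = |307*25 - 192*40|/(40*25) = 5/1000.
Cross-multiplying, 5*120 = 600 < 1000 = 1*1000, so 5/1000 is smaller: the intermediate fraction 192/25 is closer to x than 23/3.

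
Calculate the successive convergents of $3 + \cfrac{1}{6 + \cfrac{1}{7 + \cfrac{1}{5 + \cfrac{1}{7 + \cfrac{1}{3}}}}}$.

3/1, 19/6, 136/43, 699/221, 5029/1590, 15786/4991

Using the convergent recurrence p_i = a_i*p_{i-1} + p_{i-2}, q_i = a_i*q_{i-1} + q_{i-2} with p_{-2}=0, p_{-1}=1, q_{-2}=1, q_{-1}=0:
  i=0: a_0=3, p_0 = 3*1 + 0 = 3, q_0 = 3*0 + 1 = 1.
  i=1: a_1=6, p_1 = 6*3 + 1 = 19, q_1 = 6*1 + 0 = 6.
  i=2: a_2=7, p_2 = 7*19 + 3 = 136, q_2 = 7*6 + 1 = 43.
  i=3: a_3=5, p_3 = 5*136 + 19 = 699, q_3 = 5*43 + 6 = 221.
  i=4: a_4=7, p_4 = 7*699 + 136 = 5029, q_4 = 7*221 + 43 = 1590.
  i=5: a_5=3, p_5 = 3*5029 + 699 = 15786, q_5 = 3*1590 + 221 = 4991.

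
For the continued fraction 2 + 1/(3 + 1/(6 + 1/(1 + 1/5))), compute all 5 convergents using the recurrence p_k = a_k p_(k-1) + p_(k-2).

2/1, 7/3, 44/19, 51/22, 299/129

Using the convergent recurrence p_i = a_i*p_{i-1} + p_{i-2}, q_i = a_i*q_{i-1} + q_{i-2} with p_{-2}=0, p_{-1}=1, q_{-2}=1, q_{-1}=0:
  i=0: a_0=2, p_0 = 2*1 + 0 = 2, q_0 = 2*0 + 1 = 1.
  i=1: a_1=3, p_1 = 3*2 + 1 = 7, q_1 = 3*1 + 0 = 3.
  i=2: a_2=6, p_2 = 6*7 + 2 = 44, q_2 = 6*3 + 1 = 19.
  i=3: a_3=1, p_3 = 1*44 + 7 = 51, q_3 = 1*19 + 3 = 22.
  i=4: a_4=5, p_4 = 5*51 + 44 = 299, q_4 = 5*22 + 19 = 129.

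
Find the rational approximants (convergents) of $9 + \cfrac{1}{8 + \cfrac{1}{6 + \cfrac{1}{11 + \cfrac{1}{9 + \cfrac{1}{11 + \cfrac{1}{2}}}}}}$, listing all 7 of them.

9/1, 73/8, 447/49, 4990/547, 45357/4972, 503917/55239, 1053191/115450

Using the convergent recurrence p_i = a_i*p_{i-1} + p_{i-2}, q_i = a_i*q_{i-1} + q_{i-2} with p_{-2}=0, p_{-1}=1, q_{-2}=1, q_{-1}=0:
  i=0: a_0=9, p_0 = 9*1 + 0 = 9, q_0 = 9*0 + 1 = 1.
  i=1: a_1=8, p_1 = 8*9 + 1 = 73, q_1 = 8*1 + 0 = 8.
  i=2: a_2=6, p_2 = 6*73 + 9 = 447, q_2 = 6*8 + 1 = 49.
  i=3: a_3=11, p_3 = 11*447 + 73 = 4990, q_3 = 11*49 + 8 = 547.
  i=4: a_4=9, p_4 = 9*4990 + 447 = 45357, q_4 = 9*547 + 49 = 4972.
  i=5: a_5=11, p_5 = 11*45357 + 4990 = 503917, q_5 = 11*4972 + 547 = 55239.
  i=6: a_6=2, p_6 = 2*503917 + 45357 = 1053191, q_6 = 2*55239 + 4972 = 115450.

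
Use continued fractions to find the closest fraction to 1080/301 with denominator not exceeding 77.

Expand x = 1080/301 as a continued fraction with the Euclidean algorithm:
  1080 = 3*301 + 177, so a_0 = 3.
  301 = 1*177 + 124, so a_1 = 1.
  177 = 1*124 + 53, so a_2 = 1.
  124 = 2*53 + 18, so a_3 = 2.
  53 = 2*18 + 17, so a_4 = 2.
  18 = 1*17 + 1, so a_5 = 1.
  17 = 17*1 + 0, so a_6 = 17.
so x = [3; 1, 1, 2, 2, 1, 17].
Convergents (p_i = a_i*p_{i-1} + p_{i-2}, q_i = a_i*q_{i-1} + q_{i-2} with p_{-2}=0, p_{-1}=1, q_{-2}=1, q_{-1}=0), until the denominator exceeds 77:
  i=0: a_0=3, p_0 = 3*1 + 0 = 3, q_0 = 3*0 + 1 = 1.
  i=1: a_1=1, p_1 = 1*3 + 1 = 4, q_1 = 1*1 + 0 = 1.
  i=2: a_2=1, p_2 = 1*4 + 3 = 7, q_2 = 1*1 + 1 = 2.
  i=3: a_3=2, p_3 = 2*7 + 4 = 18, q_3 = 2*2 + 1 = 5.
  i=4: a_4=2, p_4 = 2*18 + 7 = 43, q_4 = 2*5 + 2 = 12.
  i=5: a_5=1, p_5 = 1*43 + 18 = 61, q_5 = 1*12 + 5 = 17.
  i=6: a_6=17, p_6 = 17*61 + 43 = 1080, q_6 = 17*17 + 12 = 301.
q_6 = 301 > 77, so the last convergent with denominator <= 77 is p_5/q_5 = 61/17.
The closest fraction with denominator <= 77 is either p_5/q_5 or the intermediate fraction (k*p_5 + p_4)/(k*q_5 + q_4) with the largest k >= 1 whose denominator stays <= 77; these approach x as k grows, and every other convergent or intermediate fraction in range is farther away.
Largest k: floor((77 - q_4)/q_5) = floor((77 - 12)/17) = 3.
That gives (3*61 + 43)/(3*17 + 12) = 226/63.
Compare the errors: |x - 61/17| = |1080*17 - 61*301|/(301*17) = 1/5117, and |x - 226/63| = |1080*63 - 226*301|/(301*63) = 14/18963.
Cross-multiplying, 1*18963 = 18963 < 71638 = 14*5117, so 1/5117 is smaller: the convergent 61/17 is closer to x than 226/63.

61/17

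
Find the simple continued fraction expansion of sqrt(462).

Write x_i = (sqrt(462) + m_i)/d_i with (m_0, d_0) = (0, 1). a_0 = floor(sqrt(462)) = 21, since 21^2 = 441 <= 462 < 484 = 22^2.
Iterate m_{i+1} = d_i*a_i - m_i, d_{i+1} = (462 - m_{i+1}^2)/d_i, a_{i+1} = floor((a_0 + m_{i+1})/d_{i+1}):
  m_1 = 1*21 - 0 = 21, d_1 = (462 - 21^2)/1 = 21/1 = 21, a_1 = floor((21 + 21)/21) = 2.
  m_2 = 21*2 - 21 = 21, d_2 = (462 - 21^2)/21 = 21/21 = 1, a_2 = floor((21 + 21)/1) = 42.
  m_3 = 1*42 - 21 = 21, d_3 = (462 - 21^2)/1 = 21/1 = 21: (m_3, d_3) = (m_1, d_1) = (21, 21), so from here the quotients repeat a_1, a_2; the period length is 2.
Hence the expansion of sqrt(462) is a_0 = 21 followed by the repeating block 2, 42 (period 2).

[21; (2, 42)]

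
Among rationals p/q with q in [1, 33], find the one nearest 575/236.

39/16

Expand x = 575/236 as a continued fraction with the Euclidean algorithm:
  575 = 2*236 + 103, so a_0 = 2.
  236 = 2*103 + 30, so a_1 = 2.
  103 = 3*30 + 13, so a_2 = 3.
  30 = 2*13 + 4, so a_3 = 2.
  13 = 3*4 + 1, so a_4 = 3.
  4 = 4*1 + 0, so a_5 = 4.
so x = [2; 2, 3, 2, 3, 4].
Convergents (p_i = a_i*p_{i-1} + p_{i-2}, q_i = a_i*q_{i-1} + q_{i-2} with p_{-2}=0, p_{-1}=1, q_{-2}=1, q_{-1}=0), until the denominator exceeds 33:
  i=0: a_0=2, p_0 = 2*1 + 0 = 2, q_0 = 2*0 + 1 = 1.
  i=1: a_1=2, p_1 = 2*2 + 1 = 5, q_1 = 2*1 + 0 = 2.
  i=2: a_2=3, p_2 = 3*5 + 2 = 17, q_2 = 3*2 + 1 = 7.
  i=3: a_3=2, p_3 = 2*17 + 5 = 39, q_3 = 2*7 + 2 = 16.
  i=4: a_4=3, p_4 = 3*39 + 17 = 134, q_4 = 3*16 + 7 = 55.
q_4 = 55 > 33, so the last convergent with denominator <= 33 is p_3/q_3 = 39/16.
The closest fraction with denominator <= 33 is either p_3/q_3 or the intermediate fraction (k*p_3 + p_2)/(k*q_3 + q_2) with the largest k >= 1 whose denominator stays <= 33; these approach x as k grows, and every other convergent or intermediate fraction in range is farther away.
Largest k: floor((33 - q_2)/q_3) = floor((33 - 7)/16) = 1.
That gives (1*39 + 17)/(1*16 + 7) = 56/23.
Compare the errors: |x - 39/16| = |575*16 - 39*236|/(236*16) = 4/3776, and |x - 56/23| = |575*23 - 56*236|/(236*23) = 9/5428.
Cross-multiplying, 4*5428 = 21712 < 33984 = 9*3776, so 4/3776 is smaller: the convergent 39/16 is closer to x than 56/23.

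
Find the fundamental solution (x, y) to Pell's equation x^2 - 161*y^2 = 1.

First expand sqrt(161) as a continued fraction. With x_i = (sqrt(161) + m_i)/d_i and (m_0, d_0) = (0, 1): a_0 = floor(sqrt(161)) = 12, since 12^2 = 144 <= 161 < 169 = 13^2.
Iterate m_{i+1} = d_i*a_i - m_i, d_{i+1} = (161 - m_{i+1}^2)/d_i, a_{i+1} = floor((a_0 + m_{i+1})/d_{i+1}):
  m_1 = 1*12 - 0 = 12, d_1 = (161 - 12^2)/1 = 17/1 = 17, a_1 = floor((12 + 12)/17) = 1.
  m_2 = 17*1 - 12 = 5, d_2 = (161 - 5^2)/17 = 136/17 = 8, a_2 = floor((12 + 5)/8) = 2.
  m_3 = 8*2 - 5 = 11, d_3 = (161 - 11^2)/8 = 40/8 = 5, a_3 = floor((12 + 11)/5) = 4.
  m_4 = 5*4 - 11 = 9, d_4 = (161 - 9^2)/5 = 80/5 = 16, a_4 = floor((12 + 9)/16) = 1.
  m_5 = 16*1 - 9 = 7, d_5 = (161 - 7^2)/16 = 112/16 = 7, a_5 = floor((12 + 7)/7) = 2.
  m_6 = 7*2 - 7 = 7, d_6 = (161 - 7^2)/7 = 112/7 = 16, a_6 = floor((12 + 7)/16) = 1.
  m_7 = 16*1 - 7 = 9, d_7 = (161 - 9^2)/16 = 80/16 = 5, a_7 = floor((12 + 9)/5) = 4.
  m_8 = 5*4 - 9 = 11, d_8 = (161 - 11^2)/5 = 40/5 = 8, a_8 = floor((12 + 11)/8) = 2.
  m_9 = 8*2 - 11 = 5, d_9 = (161 - 5^2)/8 = 136/8 = 17, a_9 = floor((12 + 5)/17) = 1.
  m_10 = 17*1 - 5 = 12, d_10 = (161 - 12^2)/17 = 17/17 = 1, a_10 = floor((12 + 12)/1) = 24.
  m_11 = 1*24 - 12 = 12, d_11 = (161 - 12^2)/1 = 17/1 = 17: (m_11, d_11) = (m_1, d_1) = (12, 17), so from here the quotients repeat a_1, ..., a_10; the period length is 10.
So sqrt(161) = [12; (1, 2, 4, 1, 2, 1, 4, 2, 1, 24)] with period length k = 10.
k is even, so the fundamental solution of x^2 - 161y^2 = 1 is (p_{k-1}, q_{k-1}) = (p_9, q_9); compute convergents through index 9.
Convergents (p_i = a_i*p_{i-1} + p_{i-2}, q_i = a_i*q_{i-1} + q_{i-2} with p_{-2}=0, p_{-1}=1, q_{-2}=1, q_{-1}=0):
  i=0: a_0=12, p_0 = 12*1 + 0 = 12, q_0 = 12*0 + 1 = 1.
  i=1: a_1=1, p_1 = 1*12 + 1 = 13, q_1 = 1*1 + 0 = 1.
  i=2: a_2=2, p_2 = 2*13 + 12 = 38, q_2 = 2*1 + 1 = 3.
  i=3: a_3=4, p_3 = 4*38 + 13 = 165, q_3 = 4*3 + 1 = 13.
  i=4: a_4=1, p_4 = 1*165 + 38 = 203, q_4 = 1*13 + 3 = 16.
  i=5: a_5=2, p_5 = 2*203 + 165 = 571, q_5 = 2*16 + 13 = 45.
  i=6: a_6=1, p_6 = 1*571 + 203 = 774, q_6 = 1*45 + 16 = 61.
  i=7: a_7=4, p_7 = 4*774 + 571 = 3667, q_7 = 4*61 + 45 = 289.
  i=8: a_8=2, p_8 = 2*3667 + 774 = 8108, q_8 = 2*289 + 61 = 639.
  i=9: a_9=1, p_9 = 1*8108 + 3667 = 11775, q_9 = 1*639 + 289 = 928.
Check: 11775^2 - 161*928^2 = 138650625 - 138650624 = 1, so (x, y) = (11775, 928) solves the equation, and by the theorem it is the least positive solution.

(x, y) = (11775, 928)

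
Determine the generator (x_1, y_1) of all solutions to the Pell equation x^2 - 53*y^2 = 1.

First expand sqrt(53) as a continued fraction. With x_i = (sqrt(53) + m_i)/d_i and (m_0, d_0) = (0, 1): a_0 = floor(sqrt(53)) = 7, since 7^2 = 49 <= 53 < 64 = 8^2.
Iterate m_{i+1} = d_i*a_i - m_i, d_{i+1} = (53 - m_{i+1}^2)/d_i, a_{i+1} = floor((a_0 + m_{i+1})/d_{i+1}):
  m_1 = 1*7 - 0 = 7, d_1 = (53 - 7^2)/1 = 4/1 = 4, a_1 = floor((7 + 7)/4) = 3.
  m_2 = 4*3 - 7 = 5, d_2 = (53 - 5^2)/4 = 28/4 = 7, a_2 = floor((7 + 5)/7) = 1.
  m_3 = 7*1 - 5 = 2, d_3 = (53 - 2^2)/7 = 49/7 = 7, a_3 = floor((7 + 2)/7) = 1.
  m_4 = 7*1 - 2 = 5, d_4 = (53 - 5^2)/7 = 28/7 = 4, a_4 = floor((7 + 5)/4) = 3.
  m_5 = 4*3 - 5 = 7, d_5 = (53 - 7^2)/4 = 4/4 = 1, a_5 = floor((7 + 7)/1) = 14.
  m_6 = 1*14 - 7 = 7, d_6 = (53 - 7^2)/1 = 4/1 = 4: (m_6, d_6) = (m_1, d_1) = (7, 4), so from here the quotients repeat a_1, ..., a_5; the period length is 5.
So sqrt(53) = [7; (3, 1, 1, 3, 14)] with period length k = 5.
k is odd, so (p_{k-1}, q_{k-1}) only solves x^2 - 53y^2 = -1 and the fundamental solution of x^2 - 53y^2 = 1 is (p_{2k-1}, q_{2k-1}) = (p_9, q_9); compute convergents through index 9, running through the period twice.
Convergents (p_i = a_i*p_{i-1} + p_{i-2}, q_i = a_i*q_{i-1} + q_{i-2} with p_{-2}=0, p_{-1}=1, q_{-2}=1, q_{-1}=0):
  i=0: a_0=7, p_0 = 7*1 + 0 = 7, q_0 = 7*0 + 1 = 1.
  i=1: a_1=3, p_1 = 3*7 + 1 = 22, q_1 = 3*1 + 0 = 3.
  i=2: a_2=1, p_2 = 1*22 + 7 = 29, q_2 = 1*3 + 1 = 4.
  i=3: a_3=1, p_3 = 1*29 + 22 = 51, q_3 = 1*4 + 3 = 7.
  i=4: a_4=3, p_4 = 3*51 + 29 = 182, q_4 = 3*7 + 4 = 25.
  i=5: a_5=14, p_5 = 14*182 + 51 = 2599, q_5 = 14*25 + 7 = 357.
  i=6: a_6=3, p_6 = 3*2599 + 182 = 7979, q_6 = 3*357 + 25 = 1096.
  i=7: a_7=1, p_7 = 1*7979 + 2599 = 10578, q_7 = 1*1096 + 357 = 1453.
  i=8: a_8=1, p_8 = 1*10578 + 7979 = 18557, q_8 = 1*1453 + 1096 = 2549.
  i=9: a_9=3, p_9 = 3*18557 + 10578 = 66249, q_9 = 3*2549 + 1453 = 9100.
Indeed p_4^2 - 53*q_4^2 = 33124 - 33125 = -1, not +1.
Check: 66249^2 - 53*9100^2 = 4388930001 - 4388930000 = 1, so (x, y) = (66249, 9100) solves the equation, and by the theorem it is the least positive solution.

(x, y) = (66249, 9100)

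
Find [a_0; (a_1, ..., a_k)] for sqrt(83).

Write x_i = (sqrt(83) + m_i)/d_i with (m_0, d_0) = (0, 1). a_0 = floor(sqrt(83)) = 9, since 9^2 = 81 <= 83 < 100 = 10^2.
Iterate m_{i+1} = d_i*a_i - m_i, d_{i+1} = (83 - m_{i+1}^2)/d_i, a_{i+1} = floor((a_0 + m_{i+1})/d_{i+1}):
  m_1 = 1*9 - 0 = 9, d_1 = (83 - 9^2)/1 = 2/1 = 2, a_1 = floor((9 + 9)/2) = 9.
  m_2 = 2*9 - 9 = 9, d_2 = (83 - 9^2)/2 = 2/2 = 1, a_2 = floor((9 + 9)/1) = 18.
  m_3 = 1*18 - 9 = 9, d_3 = (83 - 9^2)/1 = 2/1 = 2: (m_3, d_3) = (m_1, d_1) = (9, 2), so from here the quotients repeat a_1, a_2; the period length is 2.
Hence the expansion of sqrt(83) is a_0 = 9 followed by the repeating block 9, 18 (period 2).

[9; (9, 18)]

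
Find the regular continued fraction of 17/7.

[2; 2, 3]

Run the Euclidean algorithm on 17 and 7; the successive quotients are the partial quotients a_0, a_1, ... (each step inverts the fractional part left over by the previous one):
  17 = 2*7 + 3, so a_0 = 2.
  7 = 2*3 + 1, so a_1 = 2.
  3 = 3*1 + 0, so a_2 = 3.
The remainder reaches 0 after 3 divisions, so the expansion has 3 partial quotients, read off in order.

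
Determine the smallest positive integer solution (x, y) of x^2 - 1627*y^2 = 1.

(x, y) = (14642, 363)

First expand sqrt(1627) as a continued fraction. With x_i = (sqrt(1627) + m_i)/d_i and (m_0, d_0) = (0, 1): a_0 = floor(sqrt(1627)) = 40, since 40^2 = 1600 <= 1627 < 1681 = 41^2.
Iterate m_{i+1} = d_i*a_i - m_i, d_{i+1} = (1627 - m_{i+1}^2)/d_i, a_{i+1} = floor((a_0 + m_{i+1})/d_{i+1}):
  m_1 = 1*40 - 0 = 40, d_1 = (1627 - 40^2)/1 = 27/1 = 27, a_1 = floor((40 + 40)/27) = 2.
  m_2 = 27*2 - 40 = 14, d_2 = (1627 - 14^2)/27 = 1431/27 = 53, a_2 = floor((40 + 14)/53) = 1.
  m_3 = 53*1 - 14 = 39, d_3 = (1627 - 39^2)/53 = 106/53 = 2, a_3 = floor((40 + 39)/2) = 39.
  m_4 = 2*39 - 39 = 39, d_4 = (1627 - 39^2)/2 = 106/2 = 53, a_4 = floor((40 + 39)/53) = 1.
  m_5 = 53*1 - 39 = 14, d_5 = (1627 - 14^2)/53 = 1431/53 = 27, a_5 = floor((40 + 14)/27) = 2.
  m_6 = 27*2 - 14 = 40, d_6 = (1627 - 40^2)/27 = 27/27 = 1, a_6 = floor((40 + 40)/1) = 80.
  m_7 = 1*80 - 40 = 40, d_7 = (1627 - 40^2)/1 = 27/1 = 27: (m_7, d_7) = (m_1, d_1) = (40, 27), so from here the quotients repeat a_1, ..., a_6; the period length is 6.
So sqrt(1627) = [40; (2, 1, 39, 1, 2, 80)] with period length k = 6.
k is even, so the fundamental solution of x^2 - 1627y^2 = 1 is (p_{k-1}, q_{k-1}) = (p_5, q_5); compute convergents through index 5.
Convergents (p_i = a_i*p_{i-1} + p_{i-2}, q_i = a_i*q_{i-1} + q_{i-2} with p_{-2}=0, p_{-1}=1, q_{-2}=1, q_{-1}=0):
  i=0: a_0=40, p_0 = 40*1 + 0 = 40, q_0 = 40*0 + 1 = 1.
  i=1: a_1=2, p_1 = 2*40 + 1 = 81, q_1 = 2*1 + 0 = 2.
  i=2: a_2=1, p_2 = 1*81 + 40 = 121, q_2 = 1*2 + 1 = 3.
  i=3: a_3=39, p_3 = 39*121 + 81 = 4800, q_3 = 39*3 + 2 = 119.
  i=4: a_4=1, p_4 = 1*4800 + 121 = 4921, q_4 = 1*119 + 3 = 122.
  i=5: a_5=2, p_5 = 2*4921 + 4800 = 14642, q_5 = 2*122 + 119 = 363.
Check: 14642^2 - 1627*363^2 = 214388164 - 214388163 = 1, so (x, y) = (14642, 363) solves the equation, and by the theorem it is the least positive solution.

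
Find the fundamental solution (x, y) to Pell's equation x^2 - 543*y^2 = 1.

(x, y) = (669337, 28724)

First expand sqrt(543) as a continued fraction. With x_i = (sqrt(543) + m_i)/d_i and (m_0, d_0) = (0, 1): a_0 = floor(sqrt(543)) = 23, since 23^2 = 529 <= 543 < 576 = 24^2.
Iterate m_{i+1} = d_i*a_i - m_i, d_{i+1} = (543 - m_{i+1}^2)/d_i, a_{i+1} = floor((a_0 + m_{i+1})/d_{i+1}):
  m_1 = 1*23 - 0 = 23, d_1 = (543 - 23^2)/1 = 14/1 = 14, a_1 = floor((23 + 23)/14) = 3.
  m_2 = 14*3 - 23 = 19, d_2 = (543 - 19^2)/14 = 182/14 = 13, a_2 = floor((23 + 19)/13) = 3.
  m_3 = 13*3 - 19 = 20, d_3 = (543 - 20^2)/13 = 143/13 = 11, a_3 = floor((23 + 20)/11) = 3.
  m_4 = 11*3 - 20 = 13, d_4 = (543 - 13^2)/11 = 374/11 = 34, a_4 = floor((23 + 13)/34) = 1.
  m_5 = 34*1 - 13 = 21, d_5 = (543 - 21^2)/34 = 102/34 = 3, a_5 = floor((23 + 21)/3) = 14.
  m_6 = 3*14 - 21 = 21, d_6 = (543 - 21^2)/3 = 102/3 = 34, a_6 = floor((23 + 21)/34) = 1.
  m_7 = 34*1 - 21 = 13, d_7 = (543 - 13^2)/34 = 374/34 = 11, a_7 = floor((23 + 13)/11) = 3.
  m_8 = 11*3 - 13 = 20, d_8 = (543 - 20^2)/11 = 143/11 = 13, a_8 = floor((23 + 20)/13) = 3.
  m_9 = 13*3 - 20 = 19, d_9 = (543 - 19^2)/13 = 182/13 = 14, a_9 = floor((23 + 19)/14) = 3.
  m_10 = 14*3 - 19 = 23, d_10 = (543 - 23^2)/14 = 14/14 = 1, a_10 = floor((23 + 23)/1) = 46.
  m_11 = 1*46 - 23 = 23, d_11 = (543 - 23^2)/1 = 14/1 = 14: (m_11, d_11) = (m_1, d_1) = (23, 14), so from here the quotients repeat a_1, ..., a_10; the period length is 10.
So sqrt(543) = [23; (3, 3, 3, 1, 14, 1, 3, 3, 3, 46)] with period length k = 10.
k is even, so the fundamental solution of x^2 - 543y^2 = 1 is (p_{k-1}, q_{k-1}) = (p_9, q_9); compute convergents through index 9.
Convergents (p_i = a_i*p_{i-1} + p_{i-2}, q_i = a_i*q_{i-1} + q_{i-2} with p_{-2}=0, p_{-1}=1, q_{-2}=1, q_{-1}=0):
  i=0: a_0=23, p_0 = 23*1 + 0 = 23, q_0 = 23*0 + 1 = 1.
  i=1: a_1=3, p_1 = 3*23 + 1 = 70, q_1 = 3*1 + 0 = 3.
  i=2: a_2=3, p_2 = 3*70 + 23 = 233, q_2 = 3*3 + 1 = 10.
  i=3: a_3=3, p_3 = 3*233 + 70 = 769, q_3 = 3*10 + 3 = 33.
  i=4: a_4=1, p_4 = 1*769 + 233 = 1002, q_4 = 1*33 + 10 = 43.
  i=5: a_5=14, p_5 = 14*1002 + 769 = 14797, q_5 = 14*43 + 33 = 635.
  i=6: a_6=1, p_6 = 1*14797 + 1002 = 15799, q_6 = 1*635 + 43 = 678.
  i=7: a_7=3, p_7 = 3*15799 + 14797 = 62194, q_7 = 3*678 + 635 = 2669.
  i=8: a_8=3, p_8 = 3*62194 + 15799 = 202381, q_8 = 3*2669 + 678 = 8685.
  i=9: a_9=3, p_9 = 3*202381 + 62194 = 669337, q_9 = 3*8685 + 2669 = 28724.
Check: 669337^2 - 543*28724^2 = 448012019569 - 448012019568 = 1, so (x, y) = (669337, 28724) solves the equation, and by the theorem it is the least positive solution.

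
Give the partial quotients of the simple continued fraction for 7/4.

[1; 1, 3]

Run the Euclidean algorithm on 7 and 4; the successive quotients are the partial quotients a_0, a_1, ... (each step inverts the fractional part left over by the previous one):
  7 = 1*4 + 3, so a_0 = 1.
  4 = 1*3 + 1, so a_1 = 1.
  3 = 3*1 + 0, so a_2 = 3.
The remainder reaches 0 after 3 divisions, so the expansion has 3 partial quotients, read off in order.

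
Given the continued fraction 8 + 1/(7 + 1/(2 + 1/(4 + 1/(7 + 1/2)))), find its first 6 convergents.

Using the convergent recurrence p_i = a_i*p_{i-1} + p_{i-2}, q_i = a_i*q_{i-1} + q_{i-2} with p_{-2}=0, p_{-1}=1, q_{-2}=1, q_{-1}=0:
  i=0: a_0=8, p_0 = 8*1 + 0 = 8, q_0 = 8*0 + 1 = 1.
  i=1: a_1=7, p_1 = 7*8 + 1 = 57, q_1 = 7*1 + 0 = 7.
  i=2: a_2=2, p_2 = 2*57 + 8 = 122, q_2 = 2*7 + 1 = 15.
  i=3: a_3=4, p_3 = 4*122 + 57 = 545, q_3 = 4*15 + 7 = 67.
  i=4: a_4=7, p_4 = 7*545 + 122 = 3937, q_4 = 7*67 + 15 = 484.
  i=5: a_5=2, p_5 = 2*3937 + 545 = 8419, q_5 = 2*484 + 67 = 1035.

8/1, 57/7, 122/15, 545/67, 3937/484, 8419/1035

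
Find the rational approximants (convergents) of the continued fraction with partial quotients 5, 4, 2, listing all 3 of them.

Using the convergent recurrence p_i = a_i*p_{i-1} + p_{i-2}, q_i = a_i*q_{i-1} + q_{i-2} with p_{-2}=0, p_{-1}=1, q_{-2}=1, q_{-1}=0:
  i=0: a_0=5, p_0 = 5*1 + 0 = 5, q_0 = 5*0 + 1 = 1.
  i=1: a_1=4, p_1 = 4*5 + 1 = 21, q_1 = 4*1 + 0 = 4.
  i=2: a_2=2, p_2 = 2*21 + 5 = 47, q_2 = 2*4 + 1 = 9.

5/1, 21/4, 47/9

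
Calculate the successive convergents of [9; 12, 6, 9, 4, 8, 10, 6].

Using the convergent recurrence p_i = a_i*p_{i-1} + p_{i-2}, q_i = a_i*q_{i-1} + q_{i-2} with p_{-2}=0, p_{-1}=1, q_{-2}=1, q_{-1}=0:
  i=0: a_0=9, p_0 = 9*1 + 0 = 9, q_0 = 9*0 + 1 = 1.
  i=1: a_1=12, p_1 = 12*9 + 1 = 109, q_1 = 12*1 + 0 = 12.
  i=2: a_2=6, p_2 = 6*109 + 9 = 663, q_2 = 6*12 + 1 = 73.
  i=3: a_3=9, p_3 = 9*663 + 109 = 6076, q_3 = 9*73 + 12 = 669.
  i=4: a_4=4, p_4 = 4*6076 + 663 = 24967, q_4 = 4*669 + 73 = 2749.
  i=5: a_5=8, p_5 = 8*24967 + 6076 = 205812, q_5 = 8*2749 + 669 = 22661.
  i=6: a_6=10, p_6 = 10*205812 + 24967 = 2083087, q_6 = 10*22661 + 2749 = 229359.
  i=7: a_7=6, p_7 = 6*2083087 + 205812 = 12704334, q_7 = 6*229359 + 22661 = 1398815.

9/1, 109/12, 663/73, 6076/669, 24967/2749, 205812/22661, 2083087/229359, 12704334/1398815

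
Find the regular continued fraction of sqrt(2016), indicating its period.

Write x_i = (sqrt(2016) + m_i)/d_i with (m_0, d_0) = (0, 1). a_0 = floor(sqrt(2016)) = 44, since 44^2 = 1936 <= 2016 < 2025 = 45^2.
Iterate m_{i+1} = d_i*a_i - m_i, d_{i+1} = (2016 - m_{i+1}^2)/d_i, a_{i+1} = floor((a_0 + m_{i+1})/d_{i+1}):
  m_1 = 1*44 - 0 = 44, d_1 = (2016 - 44^2)/1 = 80/1 = 80, a_1 = floor((44 + 44)/80) = 1.
  m_2 = 80*1 - 44 = 36, d_2 = (2016 - 36^2)/80 = 720/80 = 9, a_2 = floor((44 + 36)/9) = 8.
  m_3 = 9*8 - 36 = 36, d_3 = (2016 - 36^2)/9 = 720/9 = 80, a_3 = floor((44 + 36)/80) = 1.
  m_4 = 80*1 - 36 = 44, d_4 = (2016 - 44^2)/80 = 80/80 = 1, a_4 = floor((44 + 44)/1) = 88.
  m_5 = 1*88 - 44 = 44, d_5 = (2016 - 44^2)/1 = 80/1 = 80: (m_5, d_5) = (m_1, d_1) = (44, 80), so from here the quotients repeat a_1, ..., a_4; the period length is 4.
Hence the expansion of sqrt(2016) is a_0 = 44 followed by the repeating block 1, 8, 1, 88 (period 4).

[44; (1, 8, 1, 88)]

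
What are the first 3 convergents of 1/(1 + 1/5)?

0/1, 1/1, 5/6

Using the convergent recurrence p_i = a_i*p_{i-1} + p_{i-2}, q_i = a_i*q_{i-1} + q_{i-2} with p_{-2}=0, p_{-1}=1, q_{-2}=1, q_{-1}=0:
  i=0: a_0=0, p_0 = 0*1 + 0 = 0, q_0 = 0*0 + 1 = 1.
  i=1: a_1=1, p_1 = 1*0 + 1 = 1, q_1 = 1*1 + 0 = 1.
  i=2: a_2=5, p_2 = 5*1 + 0 = 5, q_2 = 5*1 + 1 = 6.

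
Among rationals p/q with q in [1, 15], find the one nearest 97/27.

Expand x = 97/27 as a continued fraction with the Euclidean algorithm:
  97 = 3*27 + 16, so a_0 = 3.
  27 = 1*16 + 11, so a_1 = 1.
  16 = 1*11 + 5, so a_2 = 1.
  11 = 2*5 + 1, so a_3 = 2.
  5 = 5*1 + 0, so a_4 = 5.
so x = [3; 1, 1, 2, 5].
Convergents (p_i = a_i*p_{i-1} + p_{i-2}, q_i = a_i*q_{i-1} + q_{i-2} with p_{-2}=0, p_{-1}=1, q_{-2}=1, q_{-1}=0), until the denominator exceeds 15:
  i=0: a_0=3, p_0 = 3*1 + 0 = 3, q_0 = 3*0 + 1 = 1.
  i=1: a_1=1, p_1 = 1*3 + 1 = 4, q_1 = 1*1 + 0 = 1.
  i=2: a_2=1, p_2 = 1*4 + 3 = 7, q_2 = 1*1 + 1 = 2.
  i=3: a_3=2, p_3 = 2*7 + 4 = 18, q_3 = 2*2 + 1 = 5.
  i=4: a_4=5, p_4 = 5*18 + 7 = 97, q_4 = 5*5 + 2 = 27.
q_4 = 27 > 15, so the last convergent with denominator <= 15 is p_3/q_3 = 18/5.
The closest fraction with denominator <= 15 is either p_3/q_3 or the intermediate fraction (k*p_3 + p_2)/(k*q_3 + q_2) with the largest k >= 1 whose denominator stays <= 15; these approach x as k grows, and every other convergent or intermediate fraction in range is farther away.
Largest k: floor((15 - q_2)/q_3) = floor((15 - 2)/5) = 2.
That gives (2*18 + 7)/(2*5 + 2) = 43/12.
Compare the errors: |x - 18/5| = |97*5 - 18*27|/(27*5) = 1/135, and |x - 43/12| = |97*12 - 43*27|/(27*12) = 3/324.
Cross-multiplying, 1*324 = 324 < 405 = 3*135, so 1/135 is smaller: the convergent 18/5 is closer to x than 43/12.

18/5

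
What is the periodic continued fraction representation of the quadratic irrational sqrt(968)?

[31; (8, 1, 6, 1, 8, 62)]

Write x_i = (sqrt(968) + m_i)/d_i with (m_0, d_0) = (0, 1). a_0 = floor(sqrt(968)) = 31, since 31^2 = 961 <= 968 < 1024 = 32^2.
Iterate m_{i+1} = d_i*a_i - m_i, d_{i+1} = (968 - m_{i+1}^2)/d_i, a_{i+1} = floor((a_0 + m_{i+1})/d_{i+1}):
  m_1 = 1*31 - 0 = 31, d_1 = (968 - 31^2)/1 = 7/1 = 7, a_1 = floor((31 + 31)/7) = 8.
  m_2 = 7*8 - 31 = 25, d_2 = (968 - 25^2)/7 = 343/7 = 49, a_2 = floor((31 + 25)/49) = 1.
  m_3 = 49*1 - 25 = 24, d_3 = (968 - 24^2)/49 = 392/49 = 8, a_3 = floor((31 + 24)/8) = 6.
  m_4 = 8*6 - 24 = 24, d_4 = (968 - 24^2)/8 = 392/8 = 49, a_4 = floor((31 + 24)/49) = 1.
  m_5 = 49*1 - 24 = 25, d_5 = (968 - 25^2)/49 = 343/49 = 7, a_5 = floor((31 + 25)/7) = 8.
  m_6 = 7*8 - 25 = 31, d_6 = (968 - 31^2)/7 = 7/7 = 1, a_6 = floor((31 + 31)/1) = 62.
  m_7 = 1*62 - 31 = 31, d_7 = (968 - 31^2)/1 = 7/1 = 7: (m_7, d_7) = (m_1, d_1) = (31, 7), so from here the quotients repeat a_1, ..., a_6; the period length is 6.
Hence the expansion of sqrt(968) is a_0 = 31 followed by the repeating block 8, 1, 6, 1, 8, 62 (period 6).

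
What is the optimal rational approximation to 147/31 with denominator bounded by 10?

Expand x = 147/31 as a continued fraction with the Euclidean algorithm:
  147 = 4*31 + 23, so a_0 = 4.
  31 = 1*23 + 8, so a_1 = 1.
  23 = 2*8 + 7, so a_2 = 2.
  8 = 1*7 + 1, so a_3 = 1.
  7 = 7*1 + 0, so a_4 = 7.
so x = [4; 1, 2, 1, 7].
Convergents (p_i = a_i*p_{i-1} + p_{i-2}, q_i = a_i*q_{i-1} + q_{i-2} with p_{-2}=0, p_{-1}=1, q_{-2}=1, q_{-1}=0), until the denominator exceeds 10:
  i=0: a_0=4, p_0 = 4*1 + 0 = 4, q_0 = 4*0 + 1 = 1.
  i=1: a_1=1, p_1 = 1*4 + 1 = 5, q_1 = 1*1 + 0 = 1.
  i=2: a_2=2, p_2 = 2*5 + 4 = 14, q_2 = 2*1 + 1 = 3.
  i=3: a_3=1, p_3 = 1*14 + 5 = 19, q_3 = 1*3 + 1 = 4.
  i=4: a_4=7, p_4 = 7*19 + 14 = 147, q_4 = 7*4 + 3 = 31.
q_4 = 31 > 10, so the last convergent with denominator <= 10 is p_3/q_3 = 19/4.
The closest fraction with denominator <= 10 is either p_3/q_3 or the intermediate fraction (k*p_3 + p_2)/(k*q_3 + q_2) with the largest k >= 1 whose denominator stays <= 10; these approach x as k grows, and every other convergent or intermediate fraction in range is farther away.
Largest k: floor((10 - q_2)/q_3) = floor((10 - 3)/4) = 1.
That gives (1*19 + 14)/(1*4 + 3) = 33/7.
Compare the errors: |x - 19/4| = |147*4 - 19*31|/(31*4) = 1/124, and |x - 33/7| = |147*7 - 33*31|/(31*7) = 6/217.
Cross-multiplying, 1*217 = 217 < 744 = 6*124, so 1/124 is smaller: the convergent 19/4 is closer to x than 33/7.

19/4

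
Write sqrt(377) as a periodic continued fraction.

[19; (2, 2, 2, 38)]

Write x_i = (sqrt(377) + m_i)/d_i with (m_0, d_0) = (0, 1). a_0 = floor(sqrt(377)) = 19, since 19^2 = 361 <= 377 < 400 = 20^2.
Iterate m_{i+1} = d_i*a_i - m_i, d_{i+1} = (377 - m_{i+1}^2)/d_i, a_{i+1} = floor((a_0 + m_{i+1})/d_{i+1}):
  m_1 = 1*19 - 0 = 19, d_1 = (377 - 19^2)/1 = 16/1 = 16, a_1 = floor((19 + 19)/16) = 2.
  m_2 = 16*2 - 19 = 13, d_2 = (377 - 13^2)/16 = 208/16 = 13, a_2 = floor((19 + 13)/13) = 2.
  m_3 = 13*2 - 13 = 13, d_3 = (377 - 13^2)/13 = 208/13 = 16, a_3 = floor((19 + 13)/16) = 2.
  m_4 = 16*2 - 13 = 19, d_4 = (377 - 19^2)/16 = 16/16 = 1, a_4 = floor((19 + 19)/1) = 38.
  m_5 = 1*38 - 19 = 19, d_5 = (377 - 19^2)/1 = 16/1 = 16: (m_5, d_5) = (m_1, d_1) = (19, 16), so from here the quotients repeat a_1, ..., a_4; the period length is 4.
Hence the expansion of sqrt(377) is a_0 = 19 followed by the repeating block 2, 2, 2, 38 (period 4).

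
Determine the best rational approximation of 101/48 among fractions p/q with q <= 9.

19/9

Expand x = 101/48 as a continued fraction with the Euclidean algorithm:
  101 = 2*48 + 5, so a_0 = 2.
  48 = 9*5 + 3, so a_1 = 9.
  5 = 1*3 + 2, so a_2 = 1.
  3 = 1*2 + 1, so a_3 = 1.
  2 = 2*1 + 0, so a_4 = 2.
so x = [2; 9, 1, 1, 2].
Convergents (p_i = a_i*p_{i-1} + p_{i-2}, q_i = a_i*q_{i-1} + q_{i-2} with p_{-2}=0, p_{-1}=1, q_{-2}=1, q_{-1}=0), until the denominator exceeds 9:
  i=0: a_0=2, p_0 = 2*1 + 0 = 2, q_0 = 2*0 + 1 = 1.
  i=1: a_1=9, p_1 = 9*2 + 1 = 19, q_1 = 9*1 + 0 = 9.
  i=2: a_2=1, p_2 = 1*19 + 2 = 21, q_2 = 1*9 + 1 = 10.
q_2 = 10 > 9, so the last convergent with denominator <= 9 is p_1/q_1 = 19/9.
The closest fraction with denominator <= 9 is either p_1/q_1 or the intermediate fraction (k*p_1 + p_0)/(k*q_1 + q_0) with the largest k >= 1 whose denominator stays <= 9; these approach x as k grows, and every other convergent or intermediate fraction in range is farther away.
Largest k: floor((9 - q_0)/q_1) = floor((9 - 1)/9) = 0.
Since k = 0, no intermediate fraction beyond p_1/q_1 has denominator <= 9, so the convergent 19/9 is the closest (its error is |101*9 - 19*48|/(48*9) = 3/432).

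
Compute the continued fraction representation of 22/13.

[1; 1, 2, 4]

Run the Euclidean algorithm on 22 and 13; the successive quotients are the partial quotients a_0, a_1, ... (each step inverts the fractional part left over by the previous one):
  22 = 1*13 + 9, so a_0 = 1.
  13 = 1*9 + 4, so a_1 = 1.
  9 = 2*4 + 1, so a_2 = 2.
  4 = 4*1 + 0, so a_3 = 4.
The remainder reaches 0 after 4 divisions, so the expansion has 4 partial quotients, read off in order.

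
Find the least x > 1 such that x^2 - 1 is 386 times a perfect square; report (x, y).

First expand sqrt(386) as a continued fraction. With x_i = (sqrt(386) + m_i)/d_i and (m_0, d_0) = (0, 1): a_0 = floor(sqrt(386)) = 19, since 19^2 = 361 <= 386 < 400 = 20^2.
Iterate m_{i+1} = d_i*a_i - m_i, d_{i+1} = (386 - m_{i+1}^2)/d_i, a_{i+1} = floor((a_0 + m_{i+1})/d_{i+1}):
  m_1 = 1*19 - 0 = 19, d_1 = (386 - 19^2)/1 = 25/1 = 25, a_1 = floor((19 + 19)/25) = 1.
  m_2 = 25*1 - 19 = 6, d_2 = (386 - 6^2)/25 = 350/25 = 14, a_2 = floor((19 + 6)/14) = 1.
  m_3 = 14*1 - 6 = 8, d_3 = (386 - 8^2)/14 = 322/14 = 23, a_3 = floor((19 + 8)/23) = 1.
  m_4 = 23*1 - 8 = 15, d_4 = (386 - 15^2)/23 = 161/23 = 7, a_4 = floor((19 + 15)/7) = 4.
  m_5 = 7*4 - 15 = 13, d_5 = (386 - 13^2)/7 = 217/7 = 31, a_5 = floor((19 + 13)/31) = 1.
  m_6 = 31*1 - 13 = 18, d_6 = (386 - 18^2)/31 = 62/31 = 2, a_6 = floor((19 + 18)/2) = 18.
  m_7 = 2*18 - 18 = 18, d_7 = (386 - 18^2)/2 = 62/2 = 31, a_7 = floor((19 + 18)/31) = 1.
  m_8 = 31*1 - 18 = 13, d_8 = (386 - 13^2)/31 = 217/31 = 7, a_8 = floor((19 + 13)/7) = 4.
  m_9 = 7*4 - 13 = 15, d_9 = (386 - 15^2)/7 = 161/7 = 23, a_9 = floor((19 + 15)/23) = 1.
  m_10 = 23*1 - 15 = 8, d_10 = (386 - 8^2)/23 = 322/23 = 14, a_10 = floor((19 + 8)/14) = 1.
  m_11 = 14*1 - 8 = 6, d_11 = (386 - 6^2)/14 = 350/14 = 25, a_11 = floor((19 + 6)/25) = 1.
  m_12 = 25*1 - 6 = 19, d_12 = (386 - 19^2)/25 = 25/25 = 1, a_12 = floor((19 + 19)/1) = 38.
  m_13 = 1*38 - 19 = 19, d_13 = (386 - 19^2)/1 = 25/1 = 25: (m_13, d_13) = (m_1, d_1) = (19, 25), so from here the quotients repeat a_1, ..., a_12; the period length is 12.
So sqrt(386) = [19; (1, 1, 1, 4, 1, 18, 1, 4, 1, 1, 1, 38)] with period length k = 12.
k is even, so the fundamental solution of x^2 - 386y^2 = 1 is (p_{k-1}, q_{k-1}) = (p_11, q_11); compute convergents through index 11.
Convergents (p_i = a_i*p_{i-1} + p_{i-2}, q_i = a_i*q_{i-1} + q_{i-2} with p_{-2}=0, p_{-1}=1, q_{-2}=1, q_{-1}=0):
  i=0: a_0=19, p_0 = 19*1 + 0 = 19, q_0 = 19*0 + 1 = 1.
  i=1: a_1=1, p_1 = 1*19 + 1 = 20, q_1 = 1*1 + 0 = 1.
  i=2: a_2=1, p_2 = 1*20 + 19 = 39, q_2 = 1*1 + 1 = 2.
  i=3: a_3=1, p_3 = 1*39 + 20 = 59, q_3 = 1*2 + 1 = 3.
  i=4: a_4=4, p_4 = 4*59 + 39 = 275, q_4 = 4*3 + 2 = 14.
  i=5: a_5=1, p_5 = 1*275 + 59 = 334, q_5 = 1*14 + 3 = 17.
  i=6: a_6=18, p_6 = 18*334 + 275 = 6287, q_6 = 18*17 + 14 = 320.
  i=7: a_7=1, p_7 = 1*6287 + 334 = 6621, q_7 = 1*320 + 17 = 337.
  i=8: a_8=4, p_8 = 4*6621 + 6287 = 32771, q_8 = 4*337 + 320 = 1668.
  i=9: a_9=1, p_9 = 1*32771 + 6621 = 39392, q_9 = 1*1668 + 337 = 2005.
  i=10: a_10=1, p_10 = 1*39392 + 32771 = 72163, q_10 = 1*2005 + 1668 = 3673.
  i=11: a_11=1, p_11 = 1*72163 + 39392 = 111555, q_11 = 1*3673 + 2005 = 5678.
Check: 111555^2 - 386*5678^2 = 12444518025 - 12444518024 = 1, so (x, y) = (111555, 5678) solves the equation, and by the theorem it is the least positive solution.

(x, y) = (111555, 5678)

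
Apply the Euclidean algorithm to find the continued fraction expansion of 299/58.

[5; 6, 2, 4]

Run the Euclidean algorithm on 299 and 58; the successive quotients are the partial quotients a_0, a_1, ... (each step inverts the fractional part left over by the previous one):
  299 = 5*58 + 9, so a_0 = 5.
  58 = 6*9 + 4, so a_1 = 6.
  9 = 2*4 + 1, so a_2 = 2.
  4 = 4*1 + 0, so a_3 = 4.
The remainder reaches 0 after 4 divisions, so the expansion has 4 partial quotients, read off in order.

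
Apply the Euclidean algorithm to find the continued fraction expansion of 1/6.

Run the Euclidean algorithm on 1 and 6; the successive quotients are the partial quotients a_0, a_1, ... (each step inverts the fractional part left over by the previous one):
  1 = 0*6 + 1, so a_0 = 0.
  6 = 6*1 + 0, so a_1 = 6.
The remainder reaches 0 after 2 divisions, so the expansion has 2 partial quotients, read off in order.

[0; 6]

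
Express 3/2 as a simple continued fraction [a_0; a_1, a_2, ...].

[1; 2]

Run the Euclidean algorithm on 3 and 2; the successive quotients are the partial quotients a_0, a_1, ... (each step inverts the fractional part left over by the previous one):
  3 = 1*2 + 1, so a_0 = 1.
  2 = 2*1 + 0, so a_1 = 2.
The remainder reaches 0 after 2 divisions, so the expansion has 2 partial quotients, read off in order.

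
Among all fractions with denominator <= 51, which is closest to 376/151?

127/51

Expand x = 376/151 as a continued fraction with the Euclidean algorithm:
  376 = 2*151 + 74, so a_0 = 2.
  151 = 2*74 + 3, so a_1 = 2.
  74 = 24*3 + 2, so a_2 = 24.
  3 = 1*2 + 1, so a_3 = 1.
  2 = 2*1 + 0, so a_4 = 2.
so x = [2; 2, 24, 1, 2].
Convergents (p_i = a_i*p_{i-1} + p_{i-2}, q_i = a_i*q_{i-1} + q_{i-2} with p_{-2}=0, p_{-1}=1, q_{-2}=1, q_{-1}=0), until the denominator exceeds 51:
  i=0: a_0=2, p_0 = 2*1 + 0 = 2, q_0 = 2*0 + 1 = 1.
  i=1: a_1=2, p_1 = 2*2 + 1 = 5, q_1 = 2*1 + 0 = 2.
  i=2: a_2=24, p_2 = 24*5 + 2 = 122, q_2 = 24*2 + 1 = 49.
  i=3: a_3=1, p_3 = 1*122 + 5 = 127, q_3 = 1*49 + 2 = 51.
  i=4: a_4=2, p_4 = 2*127 + 122 = 376, q_4 = 2*51 + 49 = 151.
q_4 = 151 > 51, so the last convergent with denominator <= 51 is p_3/q_3 = 127/51.
The closest fraction with denominator <= 51 is either p_3/q_3 or the intermediate fraction (k*p_3 + p_2)/(k*q_3 + q_2) with the largest k >= 1 whose denominator stays <= 51; these approach x as k grows, and every other convergent or intermediate fraction in range is farther away.
Largest k: floor((51 - q_2)/q_3) = floor((51 - 49)/51) = 0.
Since k = 0, no intermediate fraction beyond p_3/q_3 has denominator <= 51, so the convergent 127/51 is the closest (its error is |376*51 - 127*151|/(151*51) = 1/7701).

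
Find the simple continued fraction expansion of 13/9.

[1; 2, 4]

Run the Euclidean algorithm on 13 and 9; the successive quotients are the partial quotients a_0, a_1, ... (each step inverts the fractional part left over by the previous one):
  13 = 1*9 + 4, so a_0 = 1.
  9 = 2*4 + 1, so a_1 = 2.
  4 = 4*1 + 0, so a_2 = 4.
The remainder reaches 0 after 3 divisions, so the expansion has 3 partial quotients, read off in order.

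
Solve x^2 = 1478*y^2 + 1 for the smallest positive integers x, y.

(x, y) = (119717, 3114)

First expand sqrt(1478) as a continued fraction. With x_i = (sqrt(1478) + m_i)/d_i and (m_0, d_0) = (0, 1): a_0 = floor(sqrt(1478)) = 38, since 38^2 = 1444 <= 1478 < 1521 = 39^2.
Iterate m_{i+1} = d_i*a_i - m_i, d_{i+1} = (1478 - m_{i+1}^2)/d_i, a_{i+1} = floor((a_0 + m_{i+1})/d_{i+1}):
  m_1 = 1*38 - 0 = 38, d_1 = (1478 - 38^2)/1 = 34/1 = 34, a_1 = floor((38 + 38)/34) = 2.
  m_2 = 34*2 - 38 = 30, d_2 = (1478 - 30^2)/34 = 578/34 = 17, a_2 = floor((38 + 30)/17) = 4.
  m_3 = 17*4 - 30 = 38, d_3 = (1478 - 38^2)/17 = 34/17 = 2, a_3 = floor((38 + 38)/2) = 38.
  m_4 = 2*38 - 38 = 38, d_4 = (1478 - 38^2)/2 = 34/2 = 17, a_4 = floor((38 + 38)/17) = 4.
  m_5 = 17*4 - 38 = 30, d_5 = (1478 - 30^2)/17 = 578/17 = 34, a_5 = floor((38 + 30)/34) = 2.
  m_6 = 34*2 - 30 = 38, d_6 = (1478 - 38^2)/34 = 34/34 = 1, a_6 = floor((38 + 38)/1) = 76.
  m_7 = 1*76 - 38 = 38, d_7 = (1478 - 38^2)/1 = 34/1 = 34: (m_7, d_7) = (m_1, d_1) = (38, 34), so from here the quotients repeat a_1, ..., a_6; the period length is 6.
So sqrt(1478) = [38; (2, 4, 38, 4, 2, 76)] with period length k = 6.
k is even, so the fundamental solution of x^2 - 1478y^2 = 1 is (p_{k-1}, q_{k-1}) = (p_5, q_5); compute convergents through index 5.
Convergents (p_i = a_i*p_{i-1} + p_{i-2}, q_i = a_i*q_{i-1} + q_{i-2} with p_{-2}=0, p_{-1}=1, q_{-2}=1, q_{-1}=0):
  i=0: a_0=38, p_0 = 38*1 + 0 = 38, q_0 = 38*0 + 1 = 1.
  i=1: a_1=2, p_1 = 2*38 + 1 = 77, q_1 = 2*1 + 0 = 2.
  i=2: a_2=4, p_2 = 4*77 + 38 = 346, q_2 = 4*2 + 1 = 9.
  i=3: a_3=38, p_3 = 38*346 + 77 = 13225, q_3 = 38*9 + 2 = 344.
  i=4: a_4=4, p_4 = 4*13225 + 346 = 53246, q_4 = 4*344 + 9 = 1385.
  i=5: a_5=2, p_5 = 2*53246 + 13225 = 119717, q_5 = 2*1385 + 344 = 3114.
Check: 119717^2 - 1478*3114^2 = 14332160089 - 14332160088 = 1, so (x, y) = (119717, 3114) solves the equation, and by the theorem it is the least positive solution.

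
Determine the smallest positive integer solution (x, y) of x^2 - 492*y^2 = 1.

(x, y) = (29767, 1342)

First expand sqrt(492) as a continued fraction. With x_i = (sqrt(492) + m_i)/d_i and (m_0, d_0) = (0, 1): a_0 = floor(sqrt(492)) = 22, since 22^2 = 484 <= 492 < 529 = 23^2.
Iterate m_{i+1} = d_i*a_i - m_i, d_{i+1} = (492 - m_{i+1}^2)/d_i, a_{i+1} = floor((a_0 + m_{i+1})/d_{i+1}):
  m_1 = 1*22 - 0 = 22, d_1 = (492 - 22^2)/1 = 8/1 = 8, a_1 = floor((22 + 22)/8) = 5.
  m_2 = 8*5 - 22 = 18, d_2 = (492 - 18^2)/8 = 168/8 = 21, a_2 = floor((22 + 18)/21) = 1.
  m_3 = 21*1 - 18 = 3, d_3 = (492 - 3^2)/21 = 483/21 = 23, a_3 = floor((22 + 3)/23) = 1.
  m_4 = 23*1 - 3 = 20, d_4 = (492 - 20^2)/23 = 92/23 = 4, a_4 = floor((22 + 20)/4) = 10.
  m_5 = 4*10 - 20 = 20, d_5 = (492 - 20^2)/4 = 92/4 = 23, a_5 = floor((22 + 20)/23) = 1.
  m_6 = 23*1 - 20 = 3, d_6 = (492 - 3^2)/23 = 483/23 = 21, a_6 = floor((22 + 3)/21) = 1.
  m_7 = 21*1 - 3 = 18, d_7 = (492 - 18^2)/21 = 168/21 = 8, a_7 = floor((22 + 18)/8) = 5.
  m_8 = 8*5 - 18 = 22, d_8 = (492 - 22^2)/8 = 8/8 = 1, a_8 = floor((22 + 22)/1) = 44.
  m_9 = 1*44 - 22 = 22, d_9 = (492 - 22^2)/1 = 8/1 = 8: (m_9, d_9) = (m_1, d_1) = (22, 8), so from here the quotients repeat a_1, ..., a_8; the period length is 8.
So sqrt(492) = [22; (5, 1, 1, 10, 1, 1, 5, 44)] with period length k = 8.
k is even, so the fundamental solution of x^2 - 492y^2 = 1 is (p_{k-1}, q_{k-1}) = (p_7, q_7); compute convergents through index 7.
Convergents (p_i = a_i*p_{i-1} + p_{i-2}, q_i = a_i*q_{i-1} + q_{i-2} with p_{-2}=0, p_{-1}=1, q_{-2}=1, q_{-1}=0):
  i=0: a_0=22, p_0 = 22*1 + 0 = 22, q_0 = 22*0 + 1 = 1.
  i=1: a_1=5, p_1 = 5*22 + 1 = 111, q_1 = 5*1 + 0 = 5.
  i=2: a_2=1, p_2 = 1*111 + 22 = 133, q_2 = 1*5 + 1 = 6.
  i=3: a_3=1, p_3 = 1*133 + 111 = 244, q_3 = 1*6 + 5 = 11.
  i=4: a_4=10, p_4 = 10*244 + 133 = 2573, q_4 = 10*11 + 6 = 116.
  i=5: a_5=1, p_5 = 1*2573 + 244 = 2817, q_5 = 1*116 + 11 = 127.
  i=6: a_6=1, p_6 = 1*2817 + 2573 = 5390, q_6 = 1*127 + 116 = 243.
  i=7: a_7=5, p_7 = 5*5390 + 2817 = 29767, q_7 = 5*243 + 127 = 1342.
Check: 29767^2 - 492*1342^2 = 886074289 - 886074288 = 1, so (x, y) = (29767, 1342) solves the equation, and by the theorem it is the least positive solution.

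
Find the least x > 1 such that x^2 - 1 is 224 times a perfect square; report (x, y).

(x, y) = (15, 1)

First expand sqrt(224) as a continued fraction. With x_i = (sqrt(224) + m_i)/d_i and (m_0, d_0) = (0, 1): a_0 = floor(sqrt(224)) = 14, since 14^2 = 196 <= 224 < 225 = 15^2.
Iterate m_{i+1} = d_i*a_i - m_i, d_{i+1} = (224 - m_{i+1}^2)/d_i, a_{i+1} = floor((a_0 + m_{i+1})/d_{i+1}):
  m_1 = 1*14 - 0 = 14, d_1 = (224 - 14^2)/1 = 28/1 = 28, a_1 = floor((14 + 14)/28) = 1.
  m_2 = 28*1 - 14 = 14, d_2 = (224 - 14^2)/28 = 28/28 = 1, a_2 = floor((14 + 14)/1) = 28.
  m_3 = 1*28 - 14 = 14, d_3 = (224 - 14^2)/1 = 28/1 = 28: (m_3, d_3) = (m_1, d_1) = (14, 28), so from here the quotients repeat a_1, a_2; the period length is 2.
So sqrt(224) = [14; (1, 28)] with period length k = 2.
k is even, so the fundamental solution of x^2 - 224y^2 = 1 is (p_{k-1}, q_{k-1}) = (p_1, q_1); compute convergents through index 1.
Convergents (p_i = a_i*p_{i-1} + p_{i-2}, q_i = a_i*q_{i-1} + q_{i-2} with p_{-2}=0, p_{-1}=1, q_{-2}=1, q_{-1}=0):
  i=0: a_0=14, p_0 = 14*1 + 0 = 14, q_0 = 14*0 + 1 = 1.
  i=1: a_1=1, p_1 = 1*14 + 1 = 15, q_1 = 1*1 + 0 = 1.
Check: 15^2 - 224*1^2 = 225 - 224 = 1, so (x, y) = (15, 1) solves the equation, and by the theorem it is the least positive solution.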